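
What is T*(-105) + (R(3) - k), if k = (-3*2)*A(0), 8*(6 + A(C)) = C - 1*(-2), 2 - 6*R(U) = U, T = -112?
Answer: 35176/3 ≈ 11725.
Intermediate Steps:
R(U) = ⅓ - U/6
A(C) = -23/4 + C/8 (A(C) = -6 + (C - 1*(-2))/8 = -6 + (C + 2)/8 = -6 + (2 + C)/8 = -6 + (¼ + C/8) = -23/4 + C/8)
k = 69/2 (k = (-3*2)*(-23/4 + (⅛)*0) = -6*(-23/4 + 0) = -6*(-23/4) = 69/2 ≈ 34.500)
T*(-105) + (R(3) - k) = -112*(-105) + ((⅓ - ⅙*3) - 1*69/2) = 11760 + ((⅓ - ½) - 69/2) = 11760 + (-⅙ - 69/2) = 11760 - 104/3 = 35176/3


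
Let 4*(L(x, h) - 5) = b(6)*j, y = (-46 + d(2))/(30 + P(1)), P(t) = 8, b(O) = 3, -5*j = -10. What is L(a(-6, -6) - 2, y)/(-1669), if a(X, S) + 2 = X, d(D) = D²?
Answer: -13/3338 ≈ -0.0038945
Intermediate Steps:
j = 2 (j = -⅕*(-10) = 2)
a(X, S) = -2 + X
y = -21/19 (y = (-46 + 2²)/(30 + 8) = (-46 + 4)/38 = -42*1/38 = -21/19 ≈ -1.1053)
L(x, h) = 13/2 (L(x, h) = 5 + (3*2)/4 = 5 + (¼)*6 = 5 + 3/2 = 13/2)
L(a(-6, -6) - 2, y)/(-1669) = (13/2)/(-1669) = (13/2)*(-1/1669) = -13/3338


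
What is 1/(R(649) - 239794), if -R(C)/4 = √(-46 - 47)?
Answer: I/(2*(-119897*I + 2*√93)) ≈ -4.1702e-6 + 6.7085e-10*I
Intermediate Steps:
R(C) = -4*I*√93 (R(C) = -4*√(-46 - 47) = -4*I*√93)
1/(R(649) - 239794) = 1/(-4*I*√93 - 239794) = 1/(-239794 - 4*I*√93)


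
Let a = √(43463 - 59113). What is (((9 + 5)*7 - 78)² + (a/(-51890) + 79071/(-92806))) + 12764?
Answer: 1221619113/92806 - I*√626/10378 ≈ 13163.0 - 0.0024109*I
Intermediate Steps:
a = 5*I*√626 (a = √(-15650) = 5*I*√626 ≈ 125.1*I)
(((9 + 5)*7 - 78)² + (a/(-51890) + 79071/(-92806))) + 12764 = (((9 + 5)*7 - 78)² + ((5*I*√626)/(-51890) + 79071/(-92806))) + 12764 = ((14*7 - 78)² + ((5*I*√626)*(-1/51890) + 79071*(-1/92806))) + 12764 = ((98 - 78)² + (-I*√626/10378 - 79071/92806)) + 12764 = (20² + (-79071/92806 - I*√626/10378)) + 12764 = (400 + (-79071/92806 - I*√626/10378)) + 12764 = (37043329/92806 - I*√626/10378) + 12764 = 1221619113/92806 - I*√626/10378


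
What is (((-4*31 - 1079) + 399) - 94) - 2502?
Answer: -3400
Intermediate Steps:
(((-4*31 - 1079) + 399) - 94) - 2502 = (((-124 - 1079) + 399) - 94) - 2502 = ((-1203 + 399) - 94) - 2502 = (-804 - 94) - 2502 = -898 - 2502 = -3400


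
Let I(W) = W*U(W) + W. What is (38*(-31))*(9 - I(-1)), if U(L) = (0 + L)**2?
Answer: -12958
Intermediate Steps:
U(L) = L**2
I(W) = W + W**3 (I(W) = W*W**2 + W = W**3 + W = W + W**3)
(38*(-31))*(9 - I(-1)) = (38*(-31))*(9 - (-1 + (-1)**3)) = -1178*(9 - (-1 - 1)) = -1178*(9 - 1*(-2)) = -1178*(9 + 2) = -1178*11 = -12958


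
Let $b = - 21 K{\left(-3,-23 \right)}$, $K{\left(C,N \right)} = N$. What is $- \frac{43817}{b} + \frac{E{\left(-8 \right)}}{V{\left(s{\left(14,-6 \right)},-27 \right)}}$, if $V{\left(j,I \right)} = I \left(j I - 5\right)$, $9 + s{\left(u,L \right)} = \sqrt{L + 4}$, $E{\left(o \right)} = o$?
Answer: $- \frac{11456195731}{126284697} + \frac{4 i \sqrt{2}}{29051} \approx -90.717 + 0.00019472 i$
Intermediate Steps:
$s{\left(u,L \right)} = -9 + \sqrt{4 + L}$ ($s{\left(u,L \right)} = -9 + \sqrt{L + 4} = -9 + \sqrt{4 + L}$)
$V{\left(j,I \right)} = I \left(-5 + I j\right)$ ($V{\left(j,I \right)} = I \left(I j - 5\right) = I \left(-5 + I j\right)$)
$b = 483$ ($b = \left(-21\right) \left(-23\right) = 483$)
$- \frac{43817}{b} + \frac{E{\left(-8 \right)}}{V{\left(s{\left(14,-6 \right)},-27 \right)}} = - \frac{43817}{483} - \frac{8}{\left(-27\right) \left(-5 - 27 \left(-9 + \sqrt{4 - 6}\right)\right)} = \left(-43817\right) \frac{1}{483} - \frac{8}{\left(-27\right) \left(-5 - 27 \left(-9 + \sqrt{-2}\right)\right)} = - \frac{43817}{483} - \frac{8}{\left(-27\right) \left(-5 - 27 \left(-9 + i \sqrt{2}\right)\right)} = - \frac{43817}{483} - \frac{8}{\left(-27\right) \left(-5 + \left(243 - 27 i \sqrt{2}\right)\right)} = - \frac{43817}{483} - \frac{8}{\left(-27\right) \left(238 - 27 i \sqrt{2}\right)} = - \frac{43817}{483} - \frac{8}{-6426 + 729 i \sqrt{2}}$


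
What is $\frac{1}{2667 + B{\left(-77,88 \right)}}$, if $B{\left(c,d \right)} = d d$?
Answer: $\frac{1}{10411} \approx 9.6052 \cdot 10^{-5}$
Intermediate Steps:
$B{\left(c,d \right)} = d^{2}$
$\frac{1}{2667 + B{\left(-77,88 \right)}} = \frac{1}{2667 + 88^{2}} = \frac{1}{2667 + 7744} = \frac{1}{10411}$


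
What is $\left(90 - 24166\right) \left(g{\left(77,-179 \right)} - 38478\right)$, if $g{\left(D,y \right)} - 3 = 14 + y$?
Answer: $930296640$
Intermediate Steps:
$g{\left(D,y \right)} = 17 + y$ ($g{\left(D,y \right)} = 3 + \left(14 + y\right) = 17 + y$)
$\left(90 - 24166\right) \left(g{\left(77,-179 \right)} - 38478\right) = \left(90 - 24166\right) \left(\left(17 - 179\right) - 38478\right) = - 24076 \left(-162 - 38478\right) = \left(-24076\right) \left(-38640\right) = 930296640$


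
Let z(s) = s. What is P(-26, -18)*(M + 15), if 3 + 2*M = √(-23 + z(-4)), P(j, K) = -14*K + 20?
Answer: 3672 + 408*I*√3 ≈ 3672.0 + 706.68*I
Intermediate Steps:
P(j, K) = 20 - 14*K
M = -3/2 + 3*I*√3/2 (M = -3/2 + √(-23 - 4)/2 = -3/2 + √(-27)/2 = -3/2 + (3*I*√3)/2 = -3/2 + 3*I*√3/2 ≈ -1.5 + 2.5981*I)
P(-26, -18)*(M + 15) = (20 - 14*(-18))*((-3/2 + 3*I*√3/2) + 15) = (20 + 252)*(27/2 + 3*I*√3/2) = 272*(27/2 + 3*I*√3/2) = 3672 + 408*I*√3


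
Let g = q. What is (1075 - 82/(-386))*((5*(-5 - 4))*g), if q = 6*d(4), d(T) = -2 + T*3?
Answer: -560293200/193 ≈ -2.9031e+6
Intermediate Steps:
d(T) = -2 + 3*T
q = 60 (q = 6*(-2 + 3*4) = 6*(-2 + 12) = 6*10 = 60)
g = 60
(1075 - 82/(-386))*((5*(-5 - 4))*g) = (1075 - 82/(-386))*((5*(-5 - 4))*60) = (1075 - 82*(-1/386))*((5*(-9))*60) = (1075 + 41/193)*(-45*60) = (207516/193)*(-2700) = -560293200/193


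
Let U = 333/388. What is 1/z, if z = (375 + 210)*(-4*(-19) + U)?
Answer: 388/17445285 ≈ 2.2241e-5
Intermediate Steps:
U = 333/388 (U = 333*(1/388) = 333/388 ≈ 0.85825)
z = 17445285/388 (z = (375 + 210)*(-4*(-19) + 333/388) = 585*(76 + 333/388) = 585*(29821/388) = 17445285/388 ≈ 44962.)
1/z = 1/(17445285/388) = 388/17445285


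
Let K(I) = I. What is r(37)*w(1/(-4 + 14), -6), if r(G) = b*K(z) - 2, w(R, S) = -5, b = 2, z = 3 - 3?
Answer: 10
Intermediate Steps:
z = 0
r(G) = -2 (r(G) = 2*0 - 2 = 0 - 2 = -2)
r(37)*w(1/(-4 + 14), -6) = -2*(-5) = 10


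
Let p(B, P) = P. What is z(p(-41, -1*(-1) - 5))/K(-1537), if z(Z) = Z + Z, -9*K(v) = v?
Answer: -72/1537 ≈ -0.046844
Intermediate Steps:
K(v) = -v/9
z(Z) = 2*Z
z(p(-41, -1*(-1) - 5))/K(-1537) = (2*(-1*(-1) - 5))/((-⅑*(-1537))) = (2*(1 - 5))/(1537/9) = (2*(-4))*(9/1537) = -8*9/1537 = -72/1537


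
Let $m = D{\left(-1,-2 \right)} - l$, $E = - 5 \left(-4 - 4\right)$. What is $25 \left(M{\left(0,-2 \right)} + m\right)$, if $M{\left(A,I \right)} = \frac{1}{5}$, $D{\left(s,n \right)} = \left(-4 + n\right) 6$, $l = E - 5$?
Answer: $-1770$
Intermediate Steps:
$E = 40$ ($E = \left(-5\right) \left(-8\right) = 40$)
$l = 35$ ($l = 40 - 5 = 35$)
$D{\left(s,n \right)} = -24 + 6 n$
$M{\left(A,I \right)} = \frac{1}{5}$
$m = -71$ ($m = \left(-24 + 6 \left(-2\right)\right) - 35 = \left(-24 - 12\right) - 35 = -36 - 35 = -71$)
$25 \left(M{\left(0,-2 \right)} + m\right) = 25 \left(\frac{1}{5} - 71\right) = 25 \left(- \frac{354}{5}\right) = -1770$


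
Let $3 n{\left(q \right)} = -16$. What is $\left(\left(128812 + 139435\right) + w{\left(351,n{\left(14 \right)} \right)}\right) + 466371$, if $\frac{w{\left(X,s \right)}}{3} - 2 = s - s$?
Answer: $734624$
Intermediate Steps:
$n{\left(q \right)} = - \frac{16}{3}$ ($n{\left(q \right)} = \frac{1}{3} \left(-16\right) = - \frac{16}{3}$)
$w{\left(X,s \right)} = 6$ ($w{\left(X,s \right)} = 6 + 3 \left(s - s\right) = 6 + 3 \cdot 0 = 6 + 0 = 6$)
$\left(\left(128812 + 139435\right) + w{\left(351,n{\left(14 \right)} \right)}\right) + 466371 = \left(\left(128812 + 139435\right) + 6\right) + 466371 = \left(268247 + 6\right) + 466371 = 268253 + 466371 = 734624$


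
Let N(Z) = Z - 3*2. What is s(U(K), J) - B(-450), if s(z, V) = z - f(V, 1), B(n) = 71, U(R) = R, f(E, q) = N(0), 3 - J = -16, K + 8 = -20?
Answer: -93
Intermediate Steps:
K = -28 (K = -8 - 20 = -28)
N(Z) = -6 + Z (N(Z) = Z - 6 = -6 + Z)
J = 19 (J = 3 - 1*(-16) = 3 + 16 = 19)
f(E, q) = -6 (f(E, q) = -6 + 0 = -6)
s(z, V) = 6 + z (s(z, V) = z - 1*(-6) = z + 6 = 6 + z)
s(U(K), J) - B(-450) = (6 - 28) - 1*71 = -22 - 71 = -93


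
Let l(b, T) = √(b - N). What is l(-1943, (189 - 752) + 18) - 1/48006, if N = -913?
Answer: -1/48006 + I*√1030 ≈ -2.0831e-5 + 32.094*I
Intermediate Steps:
l(b, T) = √(913 + b) (l(b, T) = √(b - 1*(-913)) = √(b + 913) = √(913 + b))
l(-1943, (189 - 752) + 18) - 1/48006 = √(913 - 1943) - 1/48006 = √(-1030) - 1*1/48006 = I*√1030 - 1/48006 = -1/48006 + I*√1030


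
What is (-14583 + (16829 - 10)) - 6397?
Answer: -4161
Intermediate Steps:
(-14583 + (16829 - 10)) - 6397 = (-14583 + 16819) - 6397 = 2236 - 6397 = -4161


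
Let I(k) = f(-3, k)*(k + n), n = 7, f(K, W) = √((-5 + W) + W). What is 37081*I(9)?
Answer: 593296*√13 ≈ 2.1392e+6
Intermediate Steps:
f(K, W) = √(-5 + 2*W)
I(k) = √(-5 + 2*k)*(7 + k) (I(k) = √(-5 + 2*k)*(k + 7) = √(-5 + 2*k)*(7 + k))
37081*I(9) = 37081*(√(-5 + 2*9)*(7 + 9)) = 37081*(√(-5 + 18)*16) = 37081*(√13*16) = 37081*(16*√13) = 593296*√13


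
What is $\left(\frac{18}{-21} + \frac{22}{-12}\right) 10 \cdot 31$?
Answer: $- \frac{17515}{21} \approx -834.05$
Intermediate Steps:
$\left(\frac{18}{-21} + \frac{22}{-12}\right) 10 \cdot 31 = \left(18 \left(- \frac{1}{21}\right) + 22 \left(- \frac{1}{12}\right)\right) 10 \cdot 31 = \left(- \frac{6}{7} - \frac{11}{6}\right) 10 \cdot 31 = \left(- \frac{113}{42}\right) 10 \cdot 31 = \left(- \frac{565}{21}\right) 31 = - \frac{17515}{21}$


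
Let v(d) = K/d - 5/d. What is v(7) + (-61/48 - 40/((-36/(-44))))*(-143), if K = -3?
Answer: 7229071/1008 ≈ 7171.7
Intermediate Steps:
v(d) = -8/d (v(d) = -3/d - 5/d = -8/d)
v(7) + (-61/48 - 40/((-36/(-44))))*(-143) = -8/7 + (-61/48 - 40/((-36/(-44))))*(-143) = -8*⅐ + (-61*1/48 - 40/((-36*(-1/44))))*(-143) = -8/7 + (-61/48 - 40/9/11)*(-143) = -8/7 + (-61/48 - 40*11/9)*(-143) = -8/7 + (-61/48 - 440/9)*(-143) = -8/7 - 7223/144*(-143) = -8/7 + 1032889/144 = 7229071/1008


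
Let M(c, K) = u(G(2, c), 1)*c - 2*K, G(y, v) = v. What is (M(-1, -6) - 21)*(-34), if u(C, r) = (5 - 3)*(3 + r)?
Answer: 578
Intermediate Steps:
u(C, r) = 6 + 2*r (u(C, r) = 2*(3 + r) = 6 + 2*r)
M(c, K) = -2*K + 8*c (M(c, K) = (6 + 2*1)*c - 2*K = (6 + 2)*c - 2*K = 8*c - 2*K = -2*K + 8*c)
(M(-1, -6) - 21)*(-34) = ((-2*(-6) + 8*(-1)) - 21)*(-34) = ((12 - 8) - 21)*(-34) = (4 - 21)*(-34) = -17*(-34) = 578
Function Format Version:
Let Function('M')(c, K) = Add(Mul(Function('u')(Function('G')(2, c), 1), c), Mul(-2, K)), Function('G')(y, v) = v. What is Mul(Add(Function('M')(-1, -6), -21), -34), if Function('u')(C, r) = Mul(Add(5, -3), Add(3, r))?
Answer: 578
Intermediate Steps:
Function('u')(C, r) = Add(6, Mul(2, r)) (Function('u')(C, r) = Mul(2, Add(3, r)) = Add(6, Mul(2, r)))
Function('M')(c, K) = Add(Mul(-2, K), Mul(8, c)) (Function('M')(c, K) = Add(Mul(Add(6, Mul(2, 1)), c), Mul(-2, K)) = Add(Mul(Add(6, 2), c), Mul(-2, K)) = Add(Mul(8, c), Mul(-2, K)) = Add(Mul(-2, K), Mul(8, c)))
Mul(Add(Function('M')(-1, -6), -21), -34) = Mul(Add(Add(Mul(-2, -6), Mul(8, -1)), -21), -34) = Mul(Add(Add(12, -8), -21), -34) = Mul(Add(4, -21), -34) = Mul(-17, -34) = 578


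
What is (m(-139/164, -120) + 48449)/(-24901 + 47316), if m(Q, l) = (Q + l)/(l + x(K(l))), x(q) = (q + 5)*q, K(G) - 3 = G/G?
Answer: 667453243/308789040 ≈ 2.1615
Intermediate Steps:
K(G) = 4 (K(G) = 3 + G/G = 3 + 1 = 4)
x(q) = q*(5 + q) (x(q) = (5 + q)*q = q*(5 + q))
m(Q, l) = (Q + l)/(36 + l) (m(Q, l) = (Q + l)/(l + 4*(5 + 4)) = (Q + l)/(l + 4*9) = (Q + l)/(l + 36) = (Q + l)/(36 + l))
(m(-139/164, -120) + 48449)/(-24901 + 47316) = ((-139/164 - 120)/(36 - 120) + 48449)/(-24901 + 47316) = ((-139*1/164 - 120)/(-84) + 48449)/22415 = (-(-139/164 - 120)/84 + 48449)*(1/22415) = (-1/84*(-19819/164) + 48449)*(1/22415) = (19819/13776 + 48449)*(1/22415) = (667453243/13776)*(1/22415) = 667453243/308789040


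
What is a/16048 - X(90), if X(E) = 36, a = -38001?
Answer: -615729/16048 ≈ -38.368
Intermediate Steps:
a/16048 - X(90) = -38001/16048 - 1*36 = -38001*1/16048 - 36 = -38001/16048 - 36 = -615729/16048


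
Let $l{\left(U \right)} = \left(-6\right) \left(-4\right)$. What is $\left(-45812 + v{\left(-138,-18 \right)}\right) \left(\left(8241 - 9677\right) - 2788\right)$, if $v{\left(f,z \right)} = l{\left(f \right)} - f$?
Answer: $192825600$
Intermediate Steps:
$l{\left(U \right)} = 24$
$v{\left(f,z \right)} = 24 - f$
$\left(-45812 + v{\left(-138,-18 \right)}\right) \left(\left(8241 - 9677\right) - 2788\right) = \left(-45812 + \left(24 - -138\right)\right) \left(\left(8241 - 9677\right) - 2788\right) = \left(-45812 + \left(24 + 138\right)\right) \left(\left(8241 - 9677\right) - 2788\right) = \left(-45812 + 162\right) \left(-1436 - 2788\right) = \left(-45650\right) \left(-4224\right) = 192825600$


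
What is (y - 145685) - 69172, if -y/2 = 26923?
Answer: -268703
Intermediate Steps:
y = -53846 (y = -2*26923 = -53846)
(y - 145685) - 69172 = (-53846 - 145685) - 69172 = -199531 - 69172 = -268703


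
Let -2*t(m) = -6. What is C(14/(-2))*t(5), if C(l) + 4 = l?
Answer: -33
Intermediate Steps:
t(m) = 3 (t(m) = -½*(-6) = 3)
C(l) = -4 + l
C(14/(-2))*t(5) = (-4 + 14/(-2))*3 = (-4 + 14*(-½))*3 = (-4 - 7)*3 = -11*3 = -33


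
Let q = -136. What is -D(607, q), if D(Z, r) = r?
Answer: 136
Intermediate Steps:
-D(607, q) = -1*(-136) = 136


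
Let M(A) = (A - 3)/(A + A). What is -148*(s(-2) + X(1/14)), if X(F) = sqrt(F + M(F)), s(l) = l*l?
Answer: -592 - 148*I*sqrt(1001)/7 ≈ -592.0 - 668.93*I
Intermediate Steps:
s(l) = l**2
M(A) = (-3 + A)/(2*A) (M(A) = (-3 + A)/((2*A)) = (-3 + A)*(1/(2*A)) = (-3 + A)/(2*A))
X(F) = sqrt(F + (-3 + F)/(2*F))
-148*(s(-2) + X(1/14)) = -148*((-2)**2 + sqrt(2 - 6/(1/14) + 4/14)/2) = -148*(4 + sqrt(2 - 6/1/14 + 4*(1/14))/2) = -148*(4 + sqrt(2 - 6*14 + 2/7)/2) = -148*(4 + sqrt(2 - 84 + 2/7)/2) = -148*(4 + sqrt(-572/7)/2) = -148*(4 + (2*I*sqrt(1001)/7)/2) = -148*(4 + I*sqrt(1001)/7) = -592 - 148*I*sqrt(1001)/7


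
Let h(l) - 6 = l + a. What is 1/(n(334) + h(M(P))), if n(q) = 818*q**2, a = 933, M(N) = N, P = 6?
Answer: 1/91253753 ≈ 1.0958e-8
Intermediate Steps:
h(l) = 939 + l (h(l) = 6 + (l + 933) = 6 + (933 + l) = 939 + l)
1/(n(334) + h(M(P))) = 1/(818*334**2 + (939 + 6)) = 1/(818*111556 + 945) = 1/(91252808 + 945) = 1/91253753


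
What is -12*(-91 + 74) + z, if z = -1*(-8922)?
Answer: 9126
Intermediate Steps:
z = 8922
-12*(-91 + 74) + z = -12*(-91 + 74) + 8922 = -12*(-17) + 8922 = 204 + 8922 = 9126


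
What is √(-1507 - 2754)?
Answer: I*√4261 ≈ 65.276*I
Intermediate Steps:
√(-1507 - 2754) = √(-4261) = I*√4261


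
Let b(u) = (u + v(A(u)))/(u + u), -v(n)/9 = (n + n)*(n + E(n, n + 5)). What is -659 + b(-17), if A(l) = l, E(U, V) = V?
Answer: -795/2 ≈ -397.50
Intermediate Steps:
v(n) = -18*n*(5 + 2*n) (v(n) = -9*(n + n)*(n + (n + 5)) = -9*2*n*(n + (5 + n)) = -9*2*n*(5 + 2*n) = -18*n*(5 + 2*n))
b(u) = (u - 18*u*(5 + 2*u))/(2*u) (b(u) = (u - 18*u*(5 + 2*u))/(u + u) = (u - 18*u*(5 + 2*u))/((2*u)) = (u - 18*u*(5 + 2*u))*(1/(2*u)) = (u - 18*u*(5 + 2*u))/(2*u))
-659 + b(-17) = -659 + (-89/2 - 18*(-17)) = -659 + (-89/2 + 306) = -659 + 523/2 = -795/2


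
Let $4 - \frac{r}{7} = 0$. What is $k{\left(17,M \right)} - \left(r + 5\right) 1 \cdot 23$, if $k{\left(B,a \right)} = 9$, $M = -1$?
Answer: $-750$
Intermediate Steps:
$r = 28$ ($r = 28 - 0 = 28 + 0 = 28$)
$k{\left(17,M \right)} - \left(r + 5\right) 1 \cdot 23 = 9 - \left(28 + 5\right) 1 \cdot 23 = 9 - 33 \cdot 1 \cdot 23 = 9 - 33 \cdot 23 = 9 - 759 = -750$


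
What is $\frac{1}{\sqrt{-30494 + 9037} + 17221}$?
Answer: $\frac{17221}{296584298} - \frac{i \sqrt{21457}}{296584298} \approx 5.8064 \cdot 10^{-5} - 4.939 \cdot 10^{-7} i$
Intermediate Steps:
$\frac{1}{\sqrt{-30494 + 9037} + 17221} = \frac{1}{\sqrt{-21457} + 17221} = \frac{1}{i \sqrt{21457} + 17221} = \frac{1}{17221 + i \sqrt{21457}}$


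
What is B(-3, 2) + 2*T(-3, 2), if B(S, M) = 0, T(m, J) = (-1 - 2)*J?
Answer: -12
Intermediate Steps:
T(m, J) = -3*J
B(-3, 2) + 2*T(-3, 2) = 0 + 2*(-3*2) = 0 + 2*(-6) = 0 - 12 = -12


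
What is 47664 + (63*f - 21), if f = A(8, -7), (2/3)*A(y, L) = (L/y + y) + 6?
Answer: 782133/16 ≈ 48883.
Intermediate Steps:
A(y, L) = 9 + 3*y/2 + 3*L/(2*y) (A(y, L) = 3*((L/y + y) + 6)/2 = 3*((y + L/y) + 6)/2 = 3*(6 + y + L/y)/2 = 9 + 3*y/2 + 3*L/(2*y))
f = 315/16 (f = (3/2)*(-7 + 8*(6 + 8))/8 = (3/2)*(1/8)*(-7 + 8*14) = (3/2)*(1/8)*(-7 + 112) = (3/2)*(1/8)*105 = 315/16 ≈ 19.688)
47664 + (63*f - 21) = 47664 + (63*(315/16) - 21) = 47664 + (19845/16 - 21) = 47664 + 19509/16 = 782133/16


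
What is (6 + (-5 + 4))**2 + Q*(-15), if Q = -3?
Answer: 70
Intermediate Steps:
(6 + (-5 + 4))**2 + Q*(-15) = (6 + (-5 + 4))**2 - 3*(-15) = (6 - 1)**2 + 45 = 5**2 + 45 = 25 + 45 = 70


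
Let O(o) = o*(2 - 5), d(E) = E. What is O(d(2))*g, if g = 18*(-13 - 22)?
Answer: 3780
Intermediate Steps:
O(o) = -3*o (O(o) = o*(-3) = -3*o)
g = -630 (g = 18*(-35) = -630)
O(d(2))*g = -3*2*(-630) = -6*(-630) = 3780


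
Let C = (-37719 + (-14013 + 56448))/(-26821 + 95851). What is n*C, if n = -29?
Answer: -7598/3835 ≈ -1.9812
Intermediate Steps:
C = 262/3835 (C = (-37719 + 42435)/69030 = 4716*(1/69030) = 262/3835 ≈ 0.068318)
n*C = -29*262/3835 = -7598/3835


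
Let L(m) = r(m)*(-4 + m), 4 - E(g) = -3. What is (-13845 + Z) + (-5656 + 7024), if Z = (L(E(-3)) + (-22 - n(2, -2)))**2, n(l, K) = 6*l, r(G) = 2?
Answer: -11693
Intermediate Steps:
E(g) = 7 (E(g) = 4 - 1*(-3) = 4 + 3 = 7)
L(m) = -8 + 2*m (L(m) = 2*(-4 + m) = -8 + 2*m)
Z = 784 (Z = ((-8 + 2*7) + (-22 - 6*2))**2 = ((-8 + 14) + (-22 - 1*12))**2 = (6 + (-22 - 12))**2 = (6 - 34)**2 = (-28)**2 = 784)
(-13845 + Z) + (-5656 + 7024) = (-13845 + 784) + (-5656 + 7024) = -13061 + 1368 = -11693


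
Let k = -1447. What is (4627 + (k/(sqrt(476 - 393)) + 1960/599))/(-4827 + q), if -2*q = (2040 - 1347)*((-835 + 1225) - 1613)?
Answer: 1849022/167297705 - 2894*sqrt(83)/69544455 ≈ 0.010673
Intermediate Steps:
q = 847539/2 (q = -(2040 - 1347)*((-835 + 1225) - 1613)/2 = -693*(390 - 1613)/2 = -693*(-1223)/2 = -1/2*(-847539) = 847539/2 ≈ 4.2377e+5)
(4627 + (k/(sqrt(476 - 393)) + 1960/599))/(-4827 + q) = (4627 + (-1447/sqrt(476 - 393) + 1960/599))/(-4827 + 847539/2) = (4627 + (-1447*sqrt(83)/83 + 1960*(1/599)))/(837885/2) = (4627 + (-1447*sqrt(83)/83 + 1960/599))*(2/837885) = (4627 + (1960/599 - 1447*sqrt(83)/83))*(2/837885) = (2773533/599 - 1447*sqrt(83)/83)*(2/837885) = 1849022/167297705 - 2894*sqrt(83)/69544455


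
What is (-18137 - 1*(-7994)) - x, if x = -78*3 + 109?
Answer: -10018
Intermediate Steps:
x = -125 (x = -234 + 109 = -125)
(-18137 - 1*(-7994)) - x = (-18137 - 1*(-7994)) - 1*(-125) = (-18137 + 7994) + 125 = -10143 + 125 = -10018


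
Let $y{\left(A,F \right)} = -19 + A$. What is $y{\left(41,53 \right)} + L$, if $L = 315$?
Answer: $337$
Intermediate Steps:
$y{\left(41,53 \right)} + L = \left(-19 + 41\right) + 315 = 22 + 315 = 337$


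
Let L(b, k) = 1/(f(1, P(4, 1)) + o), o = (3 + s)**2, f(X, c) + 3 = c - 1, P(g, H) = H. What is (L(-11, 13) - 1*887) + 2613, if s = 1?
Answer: 22439/13 ≈ 1726.1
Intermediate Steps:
f(X, c) = -4 + c (f(X, c) = -3 + (c - 1) = -3 + (-1 + c) = -4 + c)
o = 16 (o = (3 + 1)**2 = 4**2 = 16)
L(b, k) = 1/13 (L(b, k) = 1/((-4 + 1) + 16) = 1/(-3 + 16) = 1/13)
(L(-11, 13) - 1*887) + 2613 = (1/13 - 1*887) + 2613 = (1/13 - 887) + 2613 = -11530/13 + 2613 = 22439/13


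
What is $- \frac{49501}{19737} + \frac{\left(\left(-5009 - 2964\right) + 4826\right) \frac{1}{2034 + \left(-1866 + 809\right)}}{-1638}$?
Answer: $- \frac{8795069443}{3509514918} \approx -2.5061$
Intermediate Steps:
$- \frac{49501}{19737} + \frac{\left(\left(-5009 - 2964\right) + 4826\right) \frac{1}{2034 + \left(-1866 + 809\right)}}{-1638} = \left(-49501\right) \frac{1}{19737} + \frac{\left(-5009 - 2964\right) + 4826}{2034 - 1057} \left(- \frac{1}{1638}\right) = - \frac{49501}{19737} + \frac{-7973 + 4826}{977} \left(- \frac{1}{1638}\right) = - \frac{49501}{19737} + \left(-3147\right) \frac{1}{977} \left(- \frac{1}{1638}\right) = - \frac{49501}{19737} - - \frac{1049}{533442} = - \frac{49501}{19737} + \frac{1049}{533442} = - \frac{8795069443}{3509514918}$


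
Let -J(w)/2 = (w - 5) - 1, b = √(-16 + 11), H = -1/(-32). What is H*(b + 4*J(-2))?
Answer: 2 + I*√5/32 ≈ 2.0 + 0.069877*I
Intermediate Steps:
H = 1/32 (H = -1*(-1/32) = 1/32 ≈ 0.031250)
b = I*√5 (b = √(-5) = I*√5 ≈ 2.2361*I)
J(w) = 12 - 2*w (J(w) = -2*((w - 5) - 1) = -2*((-5 + w) - 1) = -2*(-6 + w) = 12 - 2*w)
H*(b + 4*J(-2)) = (I*√5 + 4*(12 - 2*(-2)))/32 = (I*√5 + 4*(12 + 4))/32 = (I*√5 + 4*16)/32 = (I*√5 + 64)/32 = (64 + I*√5)/32 = 2 + I*√5/32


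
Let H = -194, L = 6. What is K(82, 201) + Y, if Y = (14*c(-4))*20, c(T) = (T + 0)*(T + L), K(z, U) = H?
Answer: -2434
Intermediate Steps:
K(z, U) = -194
c(T) = T*(6 + T) (c(T) = (T + 0)*(T + 6) = T*(6 + T))
Y = -2240 (Y = (14*(-4*(6 - 4)))*20 = (14*(-4*2))*20 = (14*(-8))*20 = -112*20 = -2240)
K(82, 201) + Y = -194 - 2240 = -2434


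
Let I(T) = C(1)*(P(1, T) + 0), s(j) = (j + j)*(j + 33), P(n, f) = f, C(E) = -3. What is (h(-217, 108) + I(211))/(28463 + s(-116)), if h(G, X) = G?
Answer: -50/2807 ≈ -0.017813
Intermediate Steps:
s(j) = 2*j*(33 + j) (s(j) = (2*j)*(33 + j) = 2*j*(33 + j))
I(T) = -3*T (I(T) = -3*(T + 0) = -3*T)
(h(-217, 108) + I(211))/(28463 + s(-116)) = (-217 - 3*211)/(28463 + 2*(-116)*(33 - 116)) = (-217 - 633)/(28463 + 2*(-116)*(-83)) = -850/(28463 + 19256) = -850/47719 = -850*1/47719 = -50/2807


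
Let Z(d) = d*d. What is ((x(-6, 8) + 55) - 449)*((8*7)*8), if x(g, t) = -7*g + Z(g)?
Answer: -141568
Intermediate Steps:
Z(d) = d²
x(g, t) = g² - 7*g (x(g, t) = -7*g + g² = g² - 7*g)
((x(-6, 8) + 55) - 449)*((8*7)*8) = ((-6*(-7 - 6) + 55) - 449)*((8*7)*8) = ((-6*(-13) + 55) - 449)*(56*8) = ((78 + 55) - 449)*448 = (133 - 449)*448 = -316*448 = -141568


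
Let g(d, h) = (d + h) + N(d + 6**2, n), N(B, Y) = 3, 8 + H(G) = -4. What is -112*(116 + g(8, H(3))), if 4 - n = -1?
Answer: -12880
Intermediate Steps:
H(G) = -12 (H(G) = -8 - 4 = -12)
n = 5 (n = 4 - 1*(-1) = 4 + 1 = 5)
g(d, h) = 3 + d + h (g(d, h) = (d + h) + 3 = 3 + d + h)
-112*(116 + g(8, H(3))) = -112*(116 + (3 + 8 - 12)) = -112*(116 - 1) = -112*115 = -12880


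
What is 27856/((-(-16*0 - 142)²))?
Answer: -6964/5041 ≈ -1.3815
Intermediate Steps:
27856/((-(-16*0 - 142)²)) = 27856/((-(0 - 142)²)) = 27856/((-1*(-142)²)) = 27856/((-1*20164)) = 27856/(-20164) = 27856*(-1/20164) = -6964/5041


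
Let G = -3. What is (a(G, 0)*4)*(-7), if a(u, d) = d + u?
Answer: 84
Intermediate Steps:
(a(G, 0)*4)*(-7) = ((0 - 3)*4)*(-7) = -3*4*(-7) = -12*(-7) = 84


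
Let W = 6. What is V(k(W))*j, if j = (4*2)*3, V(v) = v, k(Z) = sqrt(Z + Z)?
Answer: 48*sqrt(3) ≈ 83.138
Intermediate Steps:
k(Z) = sqrt(2)*sqrt(Z) (k(Z) = sqrt(2*Z) = sqrt(2)*sqrt(Z))
j = 24 (j = 8*3 = 24)
V(k(W))*j = (sqrt(2)*sqrt(6))*24 = (2*sqrt(3))*24 = 48*sqrt(3)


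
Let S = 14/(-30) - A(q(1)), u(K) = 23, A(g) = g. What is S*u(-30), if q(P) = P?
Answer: -506/15 ≈ -33.733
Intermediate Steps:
S = -22/15 (S = 14/(-30) - 1*1 = 14*(-1/30) - 1 = -7/15 - 1 = -22/15 ≈ -1.4667)
S*u(-30) = -22/15*23 = -506/15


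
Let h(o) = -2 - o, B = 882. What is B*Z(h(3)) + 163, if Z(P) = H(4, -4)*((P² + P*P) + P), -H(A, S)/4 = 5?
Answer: -793637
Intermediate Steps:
H(A, S) = -20 (H(A, S) = -4*5 = -20)
Z(P) = -40*P² - 20*P (Z(P) = -20*((P² + P*P) + P) = -20*((P² + P²) + P) = -20*(2*P² + P) = -20*(P + 2*P²) = -40*P² - 20*P)
B*Z(h(3)) + 163 = 882*(-20*(-2 - 1*3)*(1 + 2*(-2 - 1*3))) + 163 = 882*(-20*(-2 - 3)*(1 + 2*(-2 - 3))) + 163 = 882*(-20*(-5)*(1 + 2*(-5))) + 163 = 882*(-20*(-5)*(1 - 10)) + 163 = 882*(-20*(-5)*(-9)) + 163 = 882*(-900) + 163 = -793800 + 163 = -793637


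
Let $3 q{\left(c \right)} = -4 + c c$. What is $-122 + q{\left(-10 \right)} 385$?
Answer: $12198$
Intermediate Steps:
$q{\left(c \right)} = - \frac{4}{3} + \frac{c^{2}}{3}$ ($q{\left(c \right)} = \frac{-4 + c c}{3} = \frac{-4 + c^{2}}{3} = - \frac{4}{3} + \frac{c^{2}}{3}$)
$-122 + q{\left(-10 \right)} 385 = -122 + \left(- \frac{4}{3} + \frac{\left(-10\right)^{2}}{3}\right) 385 = -122 + \left(- \frac{4}{3} + \frac{1}{3} \cdot 100\right) 385 = -122 + \left(- \frac{4}{3} + \frac{100}{3}\right) 385 = -122 + 32 \cdot 385 = -122 + 12320 = 12198$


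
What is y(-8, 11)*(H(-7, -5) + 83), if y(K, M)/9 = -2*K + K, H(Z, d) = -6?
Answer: 5544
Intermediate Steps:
y(K, M) = -9*K (y(K, M) = 9*(-2*K + K) = 9*(-K) = -9*K)
y(-8, 11)*(H(-7, -5) + 83) = (-9*(-8))*(-6 + 83) = 72*77 = 5544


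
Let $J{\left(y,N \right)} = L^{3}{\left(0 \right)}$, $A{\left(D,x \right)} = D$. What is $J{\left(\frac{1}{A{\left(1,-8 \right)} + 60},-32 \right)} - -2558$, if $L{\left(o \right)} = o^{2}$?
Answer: $2558$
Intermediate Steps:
$J{\left(y,N \right)} = 0$ ($J{\left(y,N \right)} = \left(0^{2}\right)^{3} = 0^{3} = 0$)
$J{\left(\frac{1}{A{\left(1,-8 \right)} + 60},-32 \right)} - -2558 = 0 - -2558 = 0 + 2558 = 2558$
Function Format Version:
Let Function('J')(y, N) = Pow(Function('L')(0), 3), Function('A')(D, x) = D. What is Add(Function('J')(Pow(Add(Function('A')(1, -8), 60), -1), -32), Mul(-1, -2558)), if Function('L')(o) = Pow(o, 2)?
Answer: 2558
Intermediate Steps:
Function('J')(y, N) = 0 (Function('J')(y, N) = Pow(Pow(0, 2), 3) = Pow(0, 3) = 0)
Add(Function('J')(Pow(Add(Function('A')(1, -8), 60), -1), -32), Mul(-1, -2558)) = Add(0, Mul(-1, -2558)) = Add(0, 2558) = 2558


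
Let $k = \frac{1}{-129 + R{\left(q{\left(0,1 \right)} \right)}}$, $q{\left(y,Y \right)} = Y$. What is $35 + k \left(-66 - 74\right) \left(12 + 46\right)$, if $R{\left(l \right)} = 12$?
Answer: $\frac{12215}{117} \approx 104.4$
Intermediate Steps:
$k = - \frac{1}{117}$ ($k = \frac{1}{-129 + 12} = \frac{1}{-117} = - \frac{1}{117} \approx -0.008547$)
$35 + k \left(-66 - 74\right) \left(12 + 46\right) = 35 - \frac{\left(-66 - 74\right) \left(12 + 46\right)}{117} = 35 - \frac{\left(-140\right) 58}{117} = 35 - - \frac{8120}{117} = 35 + \frac{8120}{117} = \frac{12215}{117}$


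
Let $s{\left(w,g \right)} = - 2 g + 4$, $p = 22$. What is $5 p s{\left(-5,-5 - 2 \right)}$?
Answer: $1980$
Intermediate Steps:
$s{\left(w,g \right)} = 4 - 2 g$
$5 p s{\left(-5,-5 - 2 \right)} = 5 \cdot 22 \left(4 - 2 \left(-5 - 2\right)\right) = 110 \left(4 - -14\right) = 110 \left(4 + 14\right) = 110 \cdot 18 = 1980$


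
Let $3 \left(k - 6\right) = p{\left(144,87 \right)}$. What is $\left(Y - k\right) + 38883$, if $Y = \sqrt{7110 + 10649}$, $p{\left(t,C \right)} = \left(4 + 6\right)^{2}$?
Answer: $\frac{116531}{3} + \sqrt{17759} \approx 38977.0$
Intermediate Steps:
$p{\left(t,C \right)} = 100$ ($p{\left(t,C \right)} = 10^{2} = 100$)
$k = \frac{118}{3}$ ($k = 6 + \frac{1}{3} \cdot 100 = 6 + \frac{100}{3} = \frac{118}{3} \approx 39.333$)
$Y = \sqrt{17759} \approx 133.26$
$\left(Y - k\right) + 38883 = \left(\sqrt{17759} - \frac{118}{3}\right) + 38883 = \left(- \frac{118}{3} + \sqrt{17759}\right) + 38883 = \frac{116531}{3} + \sqrt{17759}$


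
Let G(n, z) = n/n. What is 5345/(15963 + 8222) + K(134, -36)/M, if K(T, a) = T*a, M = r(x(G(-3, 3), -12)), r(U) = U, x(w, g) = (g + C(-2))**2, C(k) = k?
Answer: -825863/33859 ≈ -24.391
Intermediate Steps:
G(n, z) = 1
x(w, g) = (-2 + g)**2 (x(w, g) = (g - 2)**2 = (-2 + g)**2)
M = 196 (M = (-2 - 12)**2 = (-14)**2 = 196)
5345/(15963 + 8222) + K(134, -36)/M = 5345/(15963 + 8222) + (134*(-36))/196 = 5345/24185 - 4824*1/196 = 5345*(1/24185) - 1206/49 = 1069/4837 - 1206/49 = -825863/33859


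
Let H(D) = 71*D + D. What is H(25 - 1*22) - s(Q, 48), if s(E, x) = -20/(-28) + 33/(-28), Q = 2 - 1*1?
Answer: 6061/28 ≈ 216.46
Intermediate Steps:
Q = 1 (Q = 2 - 1 = 1)
s(E, x) = -13/28 (s(E, x) = -20*(-1/28) + 33*(-1/28) = 5/7 - 33/28 = -13/28)
H(D) = 72*D
H(25 - 1*22) - s(Q, 48) = 72*(25 - 1*22) - 1*(-13/28) = 72*(25 - 22) + 13/28 = 72*3 + 13/28 = 216 + 13/28 = 6061/28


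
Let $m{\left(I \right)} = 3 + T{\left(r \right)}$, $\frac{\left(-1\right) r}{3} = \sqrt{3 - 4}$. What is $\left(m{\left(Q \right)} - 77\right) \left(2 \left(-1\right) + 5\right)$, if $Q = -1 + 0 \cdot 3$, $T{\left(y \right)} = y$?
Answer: $-222 - 9 i \approx -222.0 - 9.0 i$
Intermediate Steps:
$r = - 3 i$ ($r = - 3 \sqrt{3 - 4} = - 3 \sqrt{-1} = - 3 i \approx - 3.0 i$)
$Q = -1$ ($Q = -1 + 0 = -1$)
$m{\left(I \right)} = 3 - 3 i$
$\left(m{\left(Q \right)} - 77\right) \left(2 \left(-1\right) + 5\right) = \left(\left(3 - 3 i\right) - 77\right) \left(2 \left(-1\right) + 5\right) = \left(-74 - 3 i\right) \left(-2 + 5\right) = \left(-74 - 3 i\right) 3 = -222 - 9 i$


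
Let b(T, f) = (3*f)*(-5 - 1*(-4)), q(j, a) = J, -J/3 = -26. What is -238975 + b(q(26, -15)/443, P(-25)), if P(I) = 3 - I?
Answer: -239059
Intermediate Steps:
J = 78 (J = -3*(-26) = 78)
q(j, a) = 78
b(T, f) = -3*f (b(T, f) = (3*f)*(-5 + 4) = (3*f)*(-1) = -3*f)
-238975 + b(q(26, -15)/443, P(-25)) = -238975 - 3*(3 - 1*(-25)) = -238975 - 3*(3 + 25) = -238975 - 3*28 = -238975 - 84 = -239059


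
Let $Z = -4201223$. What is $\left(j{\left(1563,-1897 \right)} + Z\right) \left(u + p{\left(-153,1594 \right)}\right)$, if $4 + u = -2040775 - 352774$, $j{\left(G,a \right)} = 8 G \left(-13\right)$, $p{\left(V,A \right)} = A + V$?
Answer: $10438638542800$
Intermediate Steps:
$j{\left(G,a \right)} = - 104 G$
$u = -2393553$ ($u = -4 - 2393549 = -2393553$)
$\left(j{\left(1563,-1897 \right)} + Z\right) \left(u + p{\left(-153,1594 \right)}\right) = \left(\left(-104\right) 1563 - 4201223\right) \left(-2393553 + \left(1594 - 153\right)\right) = \left(-162552 - 4201223\right) \left(-2393553 + 1441\right) = \left(-4363775\right) \left(-2392112\right) = 10438638542800$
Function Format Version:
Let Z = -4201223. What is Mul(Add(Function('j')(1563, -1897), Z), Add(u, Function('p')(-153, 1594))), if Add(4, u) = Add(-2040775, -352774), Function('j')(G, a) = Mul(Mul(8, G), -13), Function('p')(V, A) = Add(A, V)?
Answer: 10438638542800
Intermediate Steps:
Function('j')(G, a) = Mul(-104, G)
u = -2393553 (u = Add(-4, Add(-2040775, -352774)) = Add(-4, -2393549) = -2393553)
Mul(Add(Function('j')(1563, -1897), Z), Add(u, Function('p')(-153, 1594))) = Mul(Add(Mul(-104, 1563), -4201223), Add(-2393553, Add(1594, -153))) = Mul(Add(-162552, -4201223), Add(-2393553, 1441)) = Mul(-4363775, -2392112) = 10438638542800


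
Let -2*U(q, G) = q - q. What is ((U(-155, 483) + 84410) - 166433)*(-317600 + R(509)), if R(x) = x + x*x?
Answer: 4758154230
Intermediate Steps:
U(q, G) = 0 (U(q, G) = -(q - q)/2 = -1/2*0 = 0)
R(x) = x + x**2
((U(-155, 483) + 84410) - 166433)*(-317600 + R(509)) = ((0 + 84410) - 166433)*(-317600 + 509*(1 + 509)) = (84410 - 166433)*(-317600 + 509*510) = -82023*(-317600 + 259590) = -82023*(-58010) = 4758154230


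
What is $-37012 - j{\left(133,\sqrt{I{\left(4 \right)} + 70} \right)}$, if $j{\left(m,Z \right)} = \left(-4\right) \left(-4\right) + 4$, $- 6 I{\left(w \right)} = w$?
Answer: $-37032$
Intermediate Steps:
$I{\left(w \right)} = - \frac{w}{6}$
$j{\left(m,Z \right)} = 20$ ($j{\left(m,Z \right)} = 16 + 4 = 20$)
$-37012 - j{\left(133,\sqrt{I{\left(4 \right)} + 70} \right)} = -37012 - 20 = -37032$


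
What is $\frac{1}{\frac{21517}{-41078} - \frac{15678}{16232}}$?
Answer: $- \frac{166694524}{248321207} \approx -0.67129$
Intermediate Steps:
$\frac{1}{\frac{21517}{-41078} - \frac{15678}{16232}} = \frac{1}{21517 \left(- \frac{1}{41078}\right) - \frac{7839}{8116}} = \frac{1}{- \frac{21517}{41078} - \frac{7839}{8116}} = \frac{1}{- \frac{248321207}{166694524}} = - \frac{166694524}{248321207}$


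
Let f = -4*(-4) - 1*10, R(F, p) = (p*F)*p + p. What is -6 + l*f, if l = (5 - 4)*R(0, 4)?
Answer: 18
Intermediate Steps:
R(F, p) = p + F*p**2 (R(F, p) = (F*p)*p + p = F*p**2 + p = p + F*p**2)
l = 4 (l = (5 - 4)*(4*(1 + 0*4)) = 1*(4*(1 + 0)) = 1*(4*1) = 1*4 = 4)
f = 6 (f = 16 - 10 = 6)
-6 + l*f = -6 + 4*6 = -6 + 24 = 18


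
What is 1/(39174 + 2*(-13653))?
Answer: 1/11868 ≈ 8.4260e-5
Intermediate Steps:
1/(39174 + 2*(-13653)) = 1/(39174 - 27306) = 1/11868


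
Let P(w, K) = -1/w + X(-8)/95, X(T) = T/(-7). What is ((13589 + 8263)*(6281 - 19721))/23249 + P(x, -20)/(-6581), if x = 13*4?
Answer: -66835521372873399/5290797714020 ≈ -12632.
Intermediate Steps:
X(T) = -T/7 (X(T) = T*(-1/7) = -T/7)
x = 52
P(w, K) = 8/665 - 1/w (P(w, K) = -1/w - 1/7*(-8)/95 = -1/w + (8/7)*(1/95) = -1/w + 8/665 = 8/665 - 1/w)
((13589 + 8263)*(6281 - 19721))/23249 + P(x, -20)/(-6581) = ((13589 + 8263)*(6281 - 19721))/23249 + (8/665 - 1/52)/(-6581) = (21852*(-13440))*(1/23249) + (8/665 - 1*1/52)*(-1/6581) = -293690880*1/23249 + (8/665 - 1/52)*(-1/6581) = -293690880/23249 - 249/34580*(-1/6581) = -293690880/23249 + 249/227570980 = -66835521372873399/5290797714020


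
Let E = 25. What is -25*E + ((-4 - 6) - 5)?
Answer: -640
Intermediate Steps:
-25*E + ((-4 - 6) - 5) = -25*25 + ((-4 - 6) - 5) = -625 + (-10 - 5) = -625 - 15 = -640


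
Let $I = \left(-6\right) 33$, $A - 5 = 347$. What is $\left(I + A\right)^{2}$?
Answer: $23716$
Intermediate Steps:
$A = 352$ ($A = 5 + 347 = 352$)
$I = -198$
$\left(I + A\right)^{2} = \left(-198 + 352\right)^{2} = 154^{2} = 23716$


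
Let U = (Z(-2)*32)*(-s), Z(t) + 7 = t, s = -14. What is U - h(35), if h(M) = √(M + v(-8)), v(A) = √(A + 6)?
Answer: -4032 - √(35 + I*√2) ≈ -4037.9 - 0.1195*I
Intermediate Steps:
Z(t) = -7 + t
v(A) = √(6 + A)
U = -4032 (U = ((-7 - 2)*32)*(-1*(-14)) = -9*32*14 = -288*14 = -4032)
h(M) = √(M + I*√2) (h(M) = √(M + √(6 - 8)) = √(M + √(-2)) = √(M + I*√2))
U - h(35) = -4032 - √(35 + I*√2)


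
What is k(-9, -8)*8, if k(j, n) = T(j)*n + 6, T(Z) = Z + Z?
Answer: 1200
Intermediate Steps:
T(Z) = 2*Z
k(j, n) = 6 + 2*j*n (k(j, n) = (2*j)*n + 6 = 2*j*n + 6 = 6 + 2*j*n)
k(-9, -8)*8 = (6 + 2*(-9)*(-8))*8 = (6 + 144)*8 = 150*8 = 1200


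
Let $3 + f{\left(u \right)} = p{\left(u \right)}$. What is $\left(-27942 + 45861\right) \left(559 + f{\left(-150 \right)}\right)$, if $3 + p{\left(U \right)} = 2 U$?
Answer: $4533507$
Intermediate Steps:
$p{\left(U \right)} = -3 + 2 U$
$f{\left(u \right)} = -6 + 2 u$ ($f{\left(u \right)} = -3 + \left(-3 + 2 u\right) = -6 + 2 u$)
$\left(-27942 + 45861\right) \left(559 + f{\left(-150 \right)}\right) = \left(-27942 + 45861\right) \left(559 + \left(-6 + 2 \left(-150\right)\right)\right) = 17919 \left(559 - 306\right) = 17919 \cdot 253 = 4533507$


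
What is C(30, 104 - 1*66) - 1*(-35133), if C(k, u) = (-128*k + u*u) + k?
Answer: 32767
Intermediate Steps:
C(k, u) = u**2 - 127*k (C(k, u) = (-128*k + u**2) + k = (u**2 - 128*k) + k = u**2 - 127*k)
C(30, 104 - 1*66) - 1*(-35133) = ((104 - 1*66)**2 - 127*30) - 1*(-35133) = ((104 - 66)**2 - 3810) + 35133 = (38**2 - 3810) + 35133 = (1444 - 3810) + 35133 = -2366 + 35133 = 32767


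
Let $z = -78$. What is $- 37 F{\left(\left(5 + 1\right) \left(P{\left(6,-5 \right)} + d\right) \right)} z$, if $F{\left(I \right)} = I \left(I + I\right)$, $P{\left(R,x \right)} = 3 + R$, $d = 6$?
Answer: $46753200$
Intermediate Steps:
$F{\left(I \right)} = 2 I^{2}$ ($F{\left(I \right)} = I 2 I = 2 I^{2}$)
$- 37 F{\left(\left(5 + 1\right) \left(P{\left(6,-5 \right)} + d\right) \right)} z = - 37 \cdot 2 \left(\left(5 + 1\right) \left(\left(3 + 6\right) + 6\right)\right)^{2} \left(-78\right) = - 37 \cdot 2 \left(6 \left(9 + 6\right)\right)^{2} \left(-78\right) = - 37 \cdot 2 \left(6 \cdot 15\right)^{2} \left(-78\right) = - 37 \cdot 2 \cdot 90^{2} \left(-78\right) = - 37 \cdot 2 \cdot 8100 \left(-78\right) = \left(-37\right) 16200 \left(-78\right) = \left(-599400\right) \left(-78\right) = 46753200$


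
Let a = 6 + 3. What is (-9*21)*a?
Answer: -1701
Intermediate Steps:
a = 9
(-9*21)*a = -9*21*9 = -189*9 = -1701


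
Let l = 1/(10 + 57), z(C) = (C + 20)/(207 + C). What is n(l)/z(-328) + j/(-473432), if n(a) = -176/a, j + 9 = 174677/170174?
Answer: -2612588309625681/563960720176 ≈ -4632.6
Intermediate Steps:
z(C) = (20 + C)/(207 + C)
l = 1/67 ≈ 0.014925
j = -1356889/170174 (j = -9 + 174677/170174 = -1356889/170174 ≈ -7.9735)
n(l)/z(-328) + j/(-473432) = (-176/1/67)/(((20 - 328)/(207 - 328))) - 1356889/170174/(-473432) = (-176*67)/((-308/(-121))) - 1356889/170174*(-1/473432) = -11792/((-1/121*(-308))) + 1356889/80565817168 = -11792/28/11 + 1356889/80565817168 = -11792*11/28 + 1356889/80565817168 = -32428/7 + 1356889/80565817168 = -2612588309625681/563960720176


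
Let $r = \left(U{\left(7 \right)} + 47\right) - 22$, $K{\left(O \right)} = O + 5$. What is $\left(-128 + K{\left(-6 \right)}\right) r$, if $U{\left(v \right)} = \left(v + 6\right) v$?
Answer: $-14964$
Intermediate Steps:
$U{\left(v \right)} = v \left(6 + v\right)$ ($U{\left(v \right)} = \left(6 + v\right) v = v \left(6 + v\right)$)
$K{\left(O \right)} = 5 + O$
$r = 116$ ($r = \left(7 \left(6 + 7\right) + 47\right) - 22 = \left(7 \cdot 13 + 47\right) - 22 = \left(91 + 47\right) - 22 = 138 - 22 = 116$)
$\left(-128 + K{\left(-6 \right)}\right) r = \left(-128 + \left(5 - 6\right)\right) 116 = \left(-128 - 1\right) 116 = \left(-129\right) 116 = -14964$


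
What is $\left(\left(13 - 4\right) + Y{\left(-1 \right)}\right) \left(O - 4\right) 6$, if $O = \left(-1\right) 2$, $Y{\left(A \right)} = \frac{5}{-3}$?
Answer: $-264$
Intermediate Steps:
$Y{\left(A \right)} = - \frac{5}{3}$ ($Y{\left(A \right)} = 5 \left(- \frac{1}{3}\right) = - \frac{5}{3}$)
$O = -2$
$\left(\left(13 - 4\right) + Y{\left(-1 \right)}\right) \left(O - 4\right) 6 = \left(\left(13 - 4\right) - \frac{5}{3}\right) \left(-2 - 4\right) 6 = \left(9 - \frac{5}{3}\right) \left(\left(-6\right) 6\right) = \frac{22}{3} \left(-36\right) = -264$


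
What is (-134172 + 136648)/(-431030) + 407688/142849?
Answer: 87686032258/30786102235 ≈ 2.8482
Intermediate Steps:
(-134172 + 136648)/(-431030) + 407688/142849 = 2476*(-1/431030) + 407688*(1/142849) = -1238/215515 + 407688/142849 = 87686032258/30786102235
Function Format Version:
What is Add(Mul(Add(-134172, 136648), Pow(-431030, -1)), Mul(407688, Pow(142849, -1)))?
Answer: Rational(87686032258, 30786102235) ≈ 2.8482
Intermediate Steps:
Add(Mul(Add(-134172, 136648), Pow(-431030, -1)), Mul(407688, Pow(142849, -1))) = Add(Mul(2476, Rational(-1, 431030)), Mul(407688, Rational(1, 142849))) = Add(Rational(-1238, 215515), Rational(407688, 142849)) = Rational(87686032258, 30786102235)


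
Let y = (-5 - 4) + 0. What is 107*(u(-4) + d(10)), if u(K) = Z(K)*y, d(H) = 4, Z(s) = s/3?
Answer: 1712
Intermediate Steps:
Z(s) = s/3 (Z(s) = s*(1/3) = s/3)
y = -9 (y = -9 + 0 = -9)
u(K) = -3*K (u(K) = (K/3)*(-9) = -3*K)
107*(u(-4) + d(10)) = 107*(-3*(-4) + 4) = 107*(12 + 4) = 107*16 = 1712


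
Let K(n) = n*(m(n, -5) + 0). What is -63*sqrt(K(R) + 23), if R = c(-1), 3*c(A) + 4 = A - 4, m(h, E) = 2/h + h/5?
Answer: -63*sqrt(670)/5 ≈ -326.14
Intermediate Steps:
m(h, E) = 2/h + h/5 (m(h, E) = 2/h + h*(1/5) = 2/h + h/5)
c(A) = -8/3 + A/3 (c(A) = -4/3 + (A - 4)/3 = -4/3 + (-4 + A)/3 = -4/3 + (-4/3 + A/3) = -8/3 + A/3)
R = -3 (R = -8/3 + (1/3)*(-1) = -8/3 - 1/3 = -3)
K(n) = n*(2/n + n/5) (K(n) = n*((2/n + n/5) + 0) = n*(2/n + n/5))
-63*sqrt(K(R) + 23) = -63*sqrt((2 + (1/5)*(-3)**2) + 23) = -63*sqrt((2 + (1/5)*9) + 23) = -63*sqrt((2 + 9/5) + 23) = -63*sqrt(19/5 + 23) = -63*sqrt(670)/5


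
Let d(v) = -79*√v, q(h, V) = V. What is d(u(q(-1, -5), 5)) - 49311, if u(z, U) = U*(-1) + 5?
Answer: -49311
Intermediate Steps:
u(z, U) = 5 - U (u(z, U) = -U + 5 = 5 - U)
d(u(q(-1, -5), 5)) - 49311 = -79*√(5 - 1*5) - 49311 = -79*√(5 - 5) - 49311 = -79*√0 - 49311 = -79*0 - 49311 = 0 - 49311 = -49311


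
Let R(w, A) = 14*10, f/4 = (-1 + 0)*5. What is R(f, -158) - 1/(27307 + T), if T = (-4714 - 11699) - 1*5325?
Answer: 779659/5569 ≈ 140.00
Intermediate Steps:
f = -20 (f = 4*((-1 + 0)*5) = 4*(-1*5) = 4*(-5) = -20)
R(w, A) = 140
T = -21738 (T = -16413 - 5325 = -21738)
R(f, -158) - 1/(27307 + T) = 140 - 1/(27307 - 21738) = 140 - 1/5569 = 779659/5569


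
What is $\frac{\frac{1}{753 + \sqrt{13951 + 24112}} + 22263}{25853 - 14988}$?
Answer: $\frac{11775925551}{5746998290} - \frac{\sqrt{38063}}{5746998290} \approx 2.0491$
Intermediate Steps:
$\frac{\frac{1}{753 + \sqrt{13951 + 24112}} + 22263}{25853 - 14988} = \frac{\frac{1}{753 + \sqrt{38063}} + 22263}{10865} = \left(22263 + \frac{1}{753 + \sqrt{38063}}\right) \frac{1}{10865} = \frac{543}{265} + \frac{1}{10865 \left(753 + \sqrt{38063}\right)}$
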